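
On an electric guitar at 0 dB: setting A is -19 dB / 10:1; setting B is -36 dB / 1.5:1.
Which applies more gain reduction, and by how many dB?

A: GR = 19 − 19/10 = 17.1 dB.
B: GR = 36 − 36/1.5 = 12 dB.
Difference: 5.1 dB in favour of A.

A, by 5.1 dB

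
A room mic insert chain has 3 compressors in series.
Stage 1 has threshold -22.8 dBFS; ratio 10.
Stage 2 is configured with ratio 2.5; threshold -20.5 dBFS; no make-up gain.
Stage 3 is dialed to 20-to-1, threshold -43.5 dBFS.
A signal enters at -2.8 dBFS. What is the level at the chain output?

Stage 1: -2.8 dBFS is 20 dB over -22.8 dBFS; at 10:1 that becomes 2 dB over, giving -20.8 dBFS.
Stage 2: -20.8 dBFS ≤ -20.5 dBFS, so stage 2 doesn't engage; output -20.8 dBFS.
Stage 3: -20.8 dBFS is 22.7 dB over -43.5 dBFS; at 20:1 that becomes 1.135 dB over, giving -42.365 dBFS.

-42.365 dBFS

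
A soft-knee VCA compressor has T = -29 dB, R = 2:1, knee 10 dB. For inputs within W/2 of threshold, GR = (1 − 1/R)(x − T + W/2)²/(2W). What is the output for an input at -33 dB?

x − T + W/2 = -33 − (-29) + 5 = 1.
GR = (1 − 1/2) × 1² / 20 = 0.5 × 1 / 20 = 0.025 dB.
Output = -33 − 0.025 = -33.025 dB.

-33.025 dB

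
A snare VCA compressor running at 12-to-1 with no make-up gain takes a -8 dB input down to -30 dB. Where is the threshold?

-32 dB

Let T be the threshold. Output overshoot = (input overshoot)/R, so -30 − T = (-8 − T)/12.
12·(-30 − T) = -8 − T → 11·T = -360 − (-8) = -352.
T = -352/11 = -32 dB.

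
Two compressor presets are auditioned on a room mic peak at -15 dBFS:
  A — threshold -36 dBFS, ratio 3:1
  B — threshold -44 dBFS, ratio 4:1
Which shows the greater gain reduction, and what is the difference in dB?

A: 21 dB over, compressed to 7 dB over, so 14 dB of GR.
B: 29 dB over, compressed to 7.25 dB over, so 21.75 dB of GR.
Difference: 7.75 dB in favour of B.

B, by 7.75 dB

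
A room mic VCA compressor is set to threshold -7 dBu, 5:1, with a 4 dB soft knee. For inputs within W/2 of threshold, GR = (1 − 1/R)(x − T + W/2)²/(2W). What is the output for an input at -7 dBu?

x − T + W/2 = -7 − (-7) + 2 = 2.
GR = (1 − 1/5) × 2² / 8 = 0.8 × 4 / 8 = 0.4 dB.
Output = -7 − 0.4 = -7.4 dBu.

-7.4 dBu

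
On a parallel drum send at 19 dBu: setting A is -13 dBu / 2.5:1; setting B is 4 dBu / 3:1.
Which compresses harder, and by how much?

A: GR = 32 − 32/2.5 = 19.2 dB.
B: GR = 15 − 15/3 = 10 dB.
A reduces 9.2 dB more.

A, by 9.2 dB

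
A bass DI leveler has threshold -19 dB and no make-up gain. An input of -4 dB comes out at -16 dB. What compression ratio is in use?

5:1

Input overshoot = -4 − (-19) = 15 dB; output overshoot = -16 − (-19) = 3 dB.
Ratio = 15 / 3 = 5.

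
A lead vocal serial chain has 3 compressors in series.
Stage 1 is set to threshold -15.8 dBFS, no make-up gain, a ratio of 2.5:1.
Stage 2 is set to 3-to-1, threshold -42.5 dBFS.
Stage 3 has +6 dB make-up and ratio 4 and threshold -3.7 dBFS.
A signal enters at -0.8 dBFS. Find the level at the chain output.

-25.6 dBFS

Stage 1: 15 dB above -15.8 dBFS, reduced 2.5:1 to 6 dB above → -9.8 dBFS.
Stage 2: -9.8 dBFS is 32.7 dB over -42.5 dBFS; at 3:1 that becomes 10.9 dB over, giving -31.6 dBFS.
Stage 3: below threshold (-31.6 ≤ -3.7); passes unchanged; make-up brings it to -25.6 dBFS.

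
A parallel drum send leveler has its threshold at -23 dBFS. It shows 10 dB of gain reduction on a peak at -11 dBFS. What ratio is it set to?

Input overshoot = -11 − (-23) = 12 dB.
Output overshoot = 12 − 10 = 2 dB.
Ratio = input overshoot / output overshoot = 12 / 2 = 6.

6:1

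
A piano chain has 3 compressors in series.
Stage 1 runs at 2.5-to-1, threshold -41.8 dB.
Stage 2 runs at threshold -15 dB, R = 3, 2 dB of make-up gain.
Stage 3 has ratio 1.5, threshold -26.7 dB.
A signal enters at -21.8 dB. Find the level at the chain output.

-31.8 dB

Stage 1: overshoot 20 dB → 20/2.5 = 8 dB → -33.8 dB.
Stage 2: -33.8 dB is at or below the -15 dB threshold — no compression; make-up brings it to -31.8 dB.
Stage 3: below threshold (-31.8 ≤ -26.7); passes unchanged; output -31.8 dB.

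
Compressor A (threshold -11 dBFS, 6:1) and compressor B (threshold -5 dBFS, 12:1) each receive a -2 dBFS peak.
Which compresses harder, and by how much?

A, by 4.75 dB

A: overshoot 9 dB → output overshoot 1.5 dB → GR 7.5 dB.
B: overshoot 3 dB → output overshoot 0.25 dB → GR 2.75 dB.
A applies 4.75 dB more gain reduction.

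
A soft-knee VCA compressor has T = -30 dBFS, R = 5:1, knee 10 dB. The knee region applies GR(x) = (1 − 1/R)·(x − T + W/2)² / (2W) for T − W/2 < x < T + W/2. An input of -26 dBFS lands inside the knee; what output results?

-29.24 dBFS

x − T + W/2 = -26 − (-30) + 5 = 9.
GR = (1 − 1/5) × 9² / 20 = 0.8 × 81 / 20 = 3.24 dB.
Output = -26 − 3.24 = -29.24 dBFS.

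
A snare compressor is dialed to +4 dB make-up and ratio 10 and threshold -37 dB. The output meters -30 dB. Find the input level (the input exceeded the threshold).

-7 dB

Stripping the +4 dB make-up gives -34 dB at the gain stage.
The compressed level sits -34 − (-37) = 3 dB over threshold.
Before 10:1 compression the overshoot was 3 × 10 = 30 dB, so input = -37 + 30 = -7 dB.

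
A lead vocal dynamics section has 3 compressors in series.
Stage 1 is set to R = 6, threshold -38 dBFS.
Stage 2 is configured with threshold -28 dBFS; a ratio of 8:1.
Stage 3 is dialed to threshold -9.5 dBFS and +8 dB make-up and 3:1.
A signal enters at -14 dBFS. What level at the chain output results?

Stage 1: -14 dBFS is 24 dB over -38 dBFS; at 6:1 that becomes 4 dB over, giving -34 dBFS.
Stage 2: below threshold (-34 ≤ -28); passes unchanged; output -34 dBFS.
Stage 3: below threshold (-34 ≤ -9.5); passes unchanged; make-up brings it to -26 dBFS.

-26 dBFS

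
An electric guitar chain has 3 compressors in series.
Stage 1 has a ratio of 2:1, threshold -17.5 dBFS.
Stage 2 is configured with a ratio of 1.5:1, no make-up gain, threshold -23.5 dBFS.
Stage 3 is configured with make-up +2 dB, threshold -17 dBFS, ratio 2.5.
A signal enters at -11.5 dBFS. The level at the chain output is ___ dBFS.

Stage 1: -11.5 dBFS is 6 dB over -17.5 dBFS; at 2:1 that becomes 3 dB over, giving -14.5 dBFS.
Stage 2: 9 dB above -23.5 dBFS, reduced 1.5:1 to 6 dB above → -17.5 dBFS.
Stage 3: -17.5 dBFS ≤ -17 dBFS, so stage 3 doesn't engage; make-up brings it to -15.5 dBFS.

-15.5 dBFS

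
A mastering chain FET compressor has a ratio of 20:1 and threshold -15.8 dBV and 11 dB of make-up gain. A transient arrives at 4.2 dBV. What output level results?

4.2 dBV sits 20 dB over threshold.
At 20:1 the overshoot is divided by 20, leaving 1 dB above threshold.
Output = -15.8 + 1 = -14.8 dBV; make-up adds 11 dB, giving -3.8 dBV.

-3.8 dBV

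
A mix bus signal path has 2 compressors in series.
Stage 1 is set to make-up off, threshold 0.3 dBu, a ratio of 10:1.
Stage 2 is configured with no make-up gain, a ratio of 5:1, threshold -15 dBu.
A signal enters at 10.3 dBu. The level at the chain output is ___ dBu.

Stage 1: overshoot 10 dB → 10/10 = 1 dB → 1.3 dBu.
Stage 2: 1.3 dBu is 16.3 dB over -15 dBu; at 5:1 that becomes 3.26 dB over, giving -11.74 dBu.

-11.74 dBu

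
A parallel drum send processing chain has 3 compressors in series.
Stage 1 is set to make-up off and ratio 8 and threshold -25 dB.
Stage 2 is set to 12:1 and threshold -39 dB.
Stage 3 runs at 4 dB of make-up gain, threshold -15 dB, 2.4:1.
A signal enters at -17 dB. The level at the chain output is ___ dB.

-33.75 dB

Stage 1: 8 dB above -25 dB, reduced 8:1 to 1 dB above → -24 dB.
Stage 2: 15 dB above -39 dB, reduced 12:1 to 1.25 dB above → -37.75 dB.
Stage 3: below threshold (-37.75 ≤ -15); passes unchanged; make-up brings it to -33.75 dB.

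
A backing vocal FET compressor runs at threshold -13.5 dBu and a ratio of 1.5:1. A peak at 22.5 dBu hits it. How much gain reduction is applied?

12 dB

The signal is 36 dB above threshold.
At 1.5:1, output sits 36/1.5 = 24 dB above threshold.
Gain reduction = 36 − 24 = 12 dB.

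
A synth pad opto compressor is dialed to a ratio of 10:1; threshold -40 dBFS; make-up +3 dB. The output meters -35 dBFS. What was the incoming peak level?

-20 dBFS

Remove make-up: -35 − 3 = -38 dBFS.
Post-compression overshoot = -38 − (-40) = 2 dB.
Input overshoot = R × output overshoot = 20 dB → input = -40 + 20 = -20 dBFS.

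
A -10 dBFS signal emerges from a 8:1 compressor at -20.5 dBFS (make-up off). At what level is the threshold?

-22 dBFS

Let T be the threshold. Output overshoot = (input overshoot)/R, so -20.5 − T = (-10 − T)/8.
8·(-20.5 − T) = -10 − T → 7·T = -164 − (-10) = -154.
T = -154/7 = -22 dBFS.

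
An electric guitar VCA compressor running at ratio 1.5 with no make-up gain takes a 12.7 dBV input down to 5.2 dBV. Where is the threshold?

-9.8 dBV

Input is 22.5 dB above T (since output overshoot × R = input overshoot: (5.2 − T)·1.5 = 12.7 − T gives T = -9.8 dBV).
Check: -9.8 + (12.7 − (-9.8))/1.5 = -9.8 + 15 = 5.2 dBV. ✓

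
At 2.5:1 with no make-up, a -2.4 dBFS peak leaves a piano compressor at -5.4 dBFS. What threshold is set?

-7.4 dBFS

Let T be the threshold. Output overshoot = (input overshoot)/R, so -5.4 − T = (-2.4 − T)/2.5.
2.5·(-5.4 − T) = -2.4 − T → 1.5·T = -13.5 − (-2.4) = -11.1.
T = -11.1/1.5 = -7.4 dBFS.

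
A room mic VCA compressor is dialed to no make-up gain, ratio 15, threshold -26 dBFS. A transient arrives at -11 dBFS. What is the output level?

-25 dBFS

-11 dBFS sits 15 dB over threshold.
The 15 dB excess becomes 1 dB after 15:1 reduction.
Output = -26 + 1 = -25 dBFS.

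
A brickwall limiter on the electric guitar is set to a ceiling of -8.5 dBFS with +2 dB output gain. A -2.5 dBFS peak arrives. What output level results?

-6.5 dBFS

The limiter clamps the peak to its -8.5 dBFS ceiling.
Output gain then adds 2 dB: -8.5 + 2 = -6.5 dBFS.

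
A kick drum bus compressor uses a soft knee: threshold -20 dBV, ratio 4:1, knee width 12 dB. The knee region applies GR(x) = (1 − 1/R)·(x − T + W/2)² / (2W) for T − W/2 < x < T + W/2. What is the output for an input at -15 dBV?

-18.78125 dBV

x − T + W/2 = -15 − (-20) + 6 = 11.
GR = (1 − 1/4) × 11² / 24 = 0.75 × 121 / 24 = 3.78125 dB.
Output = -15 − 3.78125 = -18.78125 dBV.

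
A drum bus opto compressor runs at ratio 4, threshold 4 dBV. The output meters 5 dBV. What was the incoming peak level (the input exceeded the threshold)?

Post-compression overshoot = 5 − 4 = 1 dB.
Undo the ratio: input overshoot = 1 × 4 = 4 dB, giving input = 8 dBV.

8 dBV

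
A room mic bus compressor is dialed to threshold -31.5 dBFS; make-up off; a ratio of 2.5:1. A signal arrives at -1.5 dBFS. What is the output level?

-19.5 dBFS

Overshoot: -1.5 − (-31.5) = 30 dB.
2.5:1 compression reduces that to 30/2.5 = 12 dB over.
So the level is -31.5 + 12 = -19.5 dBFS.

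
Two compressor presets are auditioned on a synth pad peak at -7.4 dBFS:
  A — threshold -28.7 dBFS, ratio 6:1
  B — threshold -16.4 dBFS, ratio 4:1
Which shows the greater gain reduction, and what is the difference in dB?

A, by 11 dB

A: GR = 21.3 − 21.3/6 = 17.75 dB.
B: GR = 9 − 9/4 = 6.75 dB.
A reduces 11 dB more.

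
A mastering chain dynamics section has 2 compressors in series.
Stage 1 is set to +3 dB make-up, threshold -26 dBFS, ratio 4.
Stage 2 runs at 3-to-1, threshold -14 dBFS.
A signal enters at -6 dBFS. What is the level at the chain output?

Stage 1: -6 dBFS is 20 dB over -26 dBFS; at 4:1 that becomes 5 dB over, giving -21 dBFS; +3 dB make-up → -18 dBFS.
Stage 2: -18 dBFS ≤ -14 dBFS, so stage 2 doesn't engage; output -18 dBFS.

-18 dBFS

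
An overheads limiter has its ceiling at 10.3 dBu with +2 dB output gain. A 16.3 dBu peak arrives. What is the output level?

A brickwall limiter is an ∞:1 compressor: any input above the ceiling is clamped to 10.3 dBu.
Output gain then adds 2 dB: 10.3 + 2 = 12.3 dBu.

12.3 dBu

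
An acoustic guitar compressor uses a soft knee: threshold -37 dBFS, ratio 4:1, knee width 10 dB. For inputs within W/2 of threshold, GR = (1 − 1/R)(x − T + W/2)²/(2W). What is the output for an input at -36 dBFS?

-37.35 dBFS

x − T + W/2 = -36 − (-37) + 5 = 6.
GR = (1 − 1/4) × 6² / 20 = 0.75 × 36 / 20 = 1.35 dB.
Output = -36 − 1.35 = -37.35 dBFS.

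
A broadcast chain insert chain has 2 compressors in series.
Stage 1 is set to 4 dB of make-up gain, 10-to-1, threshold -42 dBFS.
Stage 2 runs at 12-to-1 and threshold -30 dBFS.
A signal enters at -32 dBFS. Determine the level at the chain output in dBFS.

-37 dBFS

Stage 1: 10 dB above -42 dBFS, reduced 10:1 to 1 dB above → -41 dBFS; +4 dB make-up → -37 dBFS.
Stage 2: -37 dBFS ≤ -30 dBFS, so stage 2 doesn't engage; output -37 dBFS.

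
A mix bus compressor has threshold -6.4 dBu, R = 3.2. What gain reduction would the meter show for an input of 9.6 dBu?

9.6 dBu exceeds the threshold by 16 dB.
After 3.2:1 compression the overshoot becomes 16/3.2 = 5 dB.
Gain reduction = 16 − 5 = 11 dB.

11 dB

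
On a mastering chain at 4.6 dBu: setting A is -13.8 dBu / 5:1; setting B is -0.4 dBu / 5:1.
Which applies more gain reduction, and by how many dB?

A, by 10.72 dB

A: GR = 18.4 − 18.4/5 = 14.72 dB.
B: GR = 5 − 5/5 = 4 dB.
A applies 10.72 dB more gain reduction.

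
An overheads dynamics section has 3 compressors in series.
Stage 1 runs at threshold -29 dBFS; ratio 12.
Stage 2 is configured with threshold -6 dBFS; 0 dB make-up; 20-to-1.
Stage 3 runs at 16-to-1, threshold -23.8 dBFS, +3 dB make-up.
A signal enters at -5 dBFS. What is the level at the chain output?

Stage 1: 24 dB above -29 dBFS, reduced 12:1 to 2 dB above → -27 dBFS.
Stage 2: below threshold (-27 ≤ -6); passes unchanged; output -27 dBFS.
Stage 3: -27 dBFS is at or below the -23.8 dBFS threshold — no compression; make-up brings it to -24 dBFS.

-24 dBFS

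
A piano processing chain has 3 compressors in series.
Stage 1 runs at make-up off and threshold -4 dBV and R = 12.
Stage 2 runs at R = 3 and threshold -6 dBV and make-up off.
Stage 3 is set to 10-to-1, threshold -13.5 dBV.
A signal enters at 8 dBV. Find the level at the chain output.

-12.65 dBV

Stage 1: 12 dB above -4 dBV, reduced 12:1 to 1 dB above → -3 dBV.
Stage 2: -3 dBV is 3 dB over -6 dBV; at 3:1 that becomes 1 dB over, giving -5 dBV.
Stage 3: -5 dBV is 8.5 dB over -13.5 dBV; at 10:1 that becomes 0.85 dB over, giving -12.65 dBV.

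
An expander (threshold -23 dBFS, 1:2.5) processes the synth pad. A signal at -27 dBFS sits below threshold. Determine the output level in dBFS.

-33 dBFS

Below threshold, a 1:2.5 expander applies gain = (2.5−1)×(T − x) of attenuation.
(2.5−1) × 4 = 6 dB, so output = -27 − 6 = -33 dBFS.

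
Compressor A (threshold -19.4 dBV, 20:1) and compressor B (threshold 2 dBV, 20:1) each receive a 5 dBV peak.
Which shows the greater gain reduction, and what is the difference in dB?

A, by 20.33 dB

A: 24.4 dB over, compressed to 1.22 dB over, so 23.18 dB of GR.
B: 3 dB over, compressed to 0.15 dB over, so 2.85 dB of GR.
A reduces 20.33 dB more.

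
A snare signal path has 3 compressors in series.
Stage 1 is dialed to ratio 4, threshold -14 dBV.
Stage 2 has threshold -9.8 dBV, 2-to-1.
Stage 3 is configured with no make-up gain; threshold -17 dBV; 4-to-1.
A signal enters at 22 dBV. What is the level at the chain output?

-14.6 dBV

Stage 1: overshoot 36 dB → 36/4 = 9 dB → -5 dBV.
Stage 2: -5 dBV is 4.8 dB over -9.8 dBV; at 2:1 that becomes 2.4 dB over, giving -7.4 dBV.
Stage 3: 9.6 dB above -17 dBV, reduced 4:1 to 2.4 dB above → -14.6 dBV.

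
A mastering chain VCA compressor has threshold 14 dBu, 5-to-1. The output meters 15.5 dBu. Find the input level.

21.5 dBu

Post-compression overshoot = 15.5 − 14 = 1.5 dB.
Input overshoot = R × output overshoot = 7.5 dB → input = 14 + 7.5 = 21.5 dBu.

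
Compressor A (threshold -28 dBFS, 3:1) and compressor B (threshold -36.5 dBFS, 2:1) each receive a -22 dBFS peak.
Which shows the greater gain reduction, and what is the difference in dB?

B, by 3.25 dB

A: 6 dB over, compressed to 2 dB over, so 4 dB of GR.
B: 14.5 dB over, compressed to 7.25 dB over, so 7.25 dB of GR.
Difference: 3.25 dB in favour of B.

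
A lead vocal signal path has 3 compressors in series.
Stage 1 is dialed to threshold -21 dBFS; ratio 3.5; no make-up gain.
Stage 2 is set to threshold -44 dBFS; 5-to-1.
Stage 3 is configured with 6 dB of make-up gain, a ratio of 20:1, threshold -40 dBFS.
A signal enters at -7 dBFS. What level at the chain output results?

Stage 1: 14 dB above -21 dBFS, reduced 3.5:1 to 4 dB above → -17 dBFS.
Stage 2: -17 dBFS is 27 dB over -44 dBFS; at 5:1 that becomes 5.4 dB over, giving -38.6 dBFS.
Stage 3: overshoot 1.4 dB → 1.4/20 = 0.07 dB → -39.93 dBFS; +6 dB make-up → -33.93 dBFS.

-33.93 dBFS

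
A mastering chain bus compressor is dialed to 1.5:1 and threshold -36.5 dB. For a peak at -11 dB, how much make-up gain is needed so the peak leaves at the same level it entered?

8.5 dB

Without make-up, output = threshold + overshoot/1.5 = -36.5 + 17 = -19.5 dB.
Gap to target: 8.5 dB.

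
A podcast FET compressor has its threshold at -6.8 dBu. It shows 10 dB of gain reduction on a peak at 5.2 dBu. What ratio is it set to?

6:1

Input overshoot = 5.2 − (-6.8) = 12 dB.
Output overshoot = 12 − 10 = 2 dB.
Ratio = input overshoot / output overshoot = 12 / 2 = 6.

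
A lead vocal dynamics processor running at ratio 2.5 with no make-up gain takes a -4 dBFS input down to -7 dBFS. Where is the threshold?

-9 dBFS

Let T be the threshold. Output overshoot = (input overshoot)/R, so -7 − T = (-4 − T)/2.5.
2.5·(-7 − T) = -4 − T → 1.5·T = -17.5 − (-4) = -13.5.
T = -13.5/1.5 = -9 dBFS.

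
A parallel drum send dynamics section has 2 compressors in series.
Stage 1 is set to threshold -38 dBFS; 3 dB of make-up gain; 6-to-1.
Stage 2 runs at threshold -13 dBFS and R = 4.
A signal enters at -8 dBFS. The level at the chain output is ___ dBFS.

Stage 1: overshoot 30 dB → 30/6 = 5 dB → -33 dBFS; +3 dB make-up → -30 dBFS.
Stage 2: -30 dBFS is at or below the -13 dBFS threshold — no compression; output -30 dBFS.

-30 dBFS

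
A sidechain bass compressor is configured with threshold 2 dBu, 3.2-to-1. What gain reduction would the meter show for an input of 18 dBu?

18 dBu exceeds the threshold by 16 dB.
At 3.2:1, output sits 16/3.2 = 5 dB above threshold.
GR = overshoot in − overshoot out = 16 − 5 = 11 dB.

11 dB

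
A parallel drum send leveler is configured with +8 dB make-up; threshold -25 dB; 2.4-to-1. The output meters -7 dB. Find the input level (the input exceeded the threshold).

Stripping the +8 dB make-up gives -15 dB at the gain stage.
The compressed level sits -15 − (-25) = 10 dB over threshold.
Undo the ratio: input overshoot = 10 × 2.4 = 24 dB, giving input = -1 dB.

-1 dB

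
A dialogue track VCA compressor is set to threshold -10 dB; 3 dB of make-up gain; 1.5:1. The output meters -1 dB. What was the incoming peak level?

Stripping the +3 dB make-up gives -4 dB at the gain stage.
Post-compression overshoot = -4 − (-10) = 6 dB.
Undo the ratio: input overshoot = 6 × 1.5 = 9 dB, giving input = -1 dB.

-1 dB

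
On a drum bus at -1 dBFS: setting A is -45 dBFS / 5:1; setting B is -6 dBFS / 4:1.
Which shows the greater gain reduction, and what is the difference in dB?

A, by 31.45 dB

A: overshoot 44 dB → output overshoot 8.8 dB → GR 35.2 dB.
B: overshoot 5 dB → output overshoot 1.25 dB → GR 3.75 dB.
A applies 31.45 dB more gain reduction.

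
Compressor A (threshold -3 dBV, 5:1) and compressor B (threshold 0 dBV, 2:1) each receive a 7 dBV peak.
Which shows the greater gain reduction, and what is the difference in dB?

A: overshoot 10 dB → output overshoot 2 dB → GR 8 dB.
B: overshoot 7 dB → output overshoot 3.5 dB → GR 3.5 dB.
Difference: 4.5 dB in favour of A.

A, by 4.5 dB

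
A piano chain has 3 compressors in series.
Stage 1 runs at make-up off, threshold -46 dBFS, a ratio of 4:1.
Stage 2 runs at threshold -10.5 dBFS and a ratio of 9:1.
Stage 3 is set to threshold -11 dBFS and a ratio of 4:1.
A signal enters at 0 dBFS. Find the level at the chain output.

Stage 1: 0 dBFS is 46 dB over -46 dBFS; at 4:1 that becomes 11.5 dB over, giving -34.5 dBFS.
Stage 2: below threshold (-34.5 ≤ -10.5); passes unchanged; output -34.5 dBFS.
Stage 3: below threshold (-34.5 ≤ -11); passes unchanged; output -34.5 dBFS.

-34.5 dBFS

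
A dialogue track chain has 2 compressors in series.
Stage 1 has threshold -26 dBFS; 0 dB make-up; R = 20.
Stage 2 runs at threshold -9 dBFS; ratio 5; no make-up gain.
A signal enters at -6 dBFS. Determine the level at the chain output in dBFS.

-25 dBFS

Stage 1: 20 dB above -26 dBFS, reduced 20:1 to 1 dB above → -25 dBFS.
Stage 2: -25 dBFS is at or below the -9 dBFS threshold — no compression; output -25 dBFS.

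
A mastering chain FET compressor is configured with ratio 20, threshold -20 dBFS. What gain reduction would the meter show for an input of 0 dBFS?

0 dBFS exceeds the threshold by 20 dB.
At 20:1, output sits 20/20 = 1 dB above threshold.
So the signal is attenuated by 20 − 1 = 19 dB.

19 dB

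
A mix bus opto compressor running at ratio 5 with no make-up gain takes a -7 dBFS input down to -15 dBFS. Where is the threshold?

Let T be the threshold. Output overshoot = (input overshoot)/R, so -15 − T = (-7 − T)/5.
5·(-15 − T) = -7 − T → 4·T = -75 − (-7) = -68.
T = -68/4 = -17 dBFS.

-17 dBFS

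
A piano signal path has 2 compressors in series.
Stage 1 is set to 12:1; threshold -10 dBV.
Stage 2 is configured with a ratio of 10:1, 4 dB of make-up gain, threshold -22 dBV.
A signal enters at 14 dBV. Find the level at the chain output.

Stage 1: overshoot 24 dB → 24/12 = 2 dB → -8 dBV.
Stage 2: 14 dB above -22 dBV, reduced 10:1 to 1.4 dB above → -20.6 dBV; +4 dB make-up → -16.6 dBV.

-16.6 dBV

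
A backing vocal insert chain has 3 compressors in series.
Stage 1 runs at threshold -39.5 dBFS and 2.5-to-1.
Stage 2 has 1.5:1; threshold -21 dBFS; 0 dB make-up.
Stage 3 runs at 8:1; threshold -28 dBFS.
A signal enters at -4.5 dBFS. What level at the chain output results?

Stage 1: 35 dB above -39.5 dBFS, reduced 2.5:1 to 14 dB above → -25.5 dBFS.
Stage 2: -25.5 dBFS is at or below the -21 dBFS threshold — no compression; output -25.5 dBFS.
Stage 3: -25.5 dBFS is 2.5 dB over -28 dBFS; at 8:1 that becomes 0.3125 dB over, giving -27.6875 dBFS.

-27.6875 dBFS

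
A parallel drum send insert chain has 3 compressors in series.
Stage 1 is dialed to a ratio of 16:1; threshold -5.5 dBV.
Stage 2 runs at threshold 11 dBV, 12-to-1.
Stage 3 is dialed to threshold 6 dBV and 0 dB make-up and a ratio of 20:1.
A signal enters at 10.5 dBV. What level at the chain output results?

-4.5 dBV

Stage 1: 16 dB above -5.5 dBV, reduced 16:1 to 1 dB above → -4.5 dBV.
Stage 2: below threshold (-4.5 ≤ 11); passes unchanged; output -4.5 dBV.
Stage 3: below threshold (-4.5 ≤ 6); passes unchanged; output -4.5 dBV.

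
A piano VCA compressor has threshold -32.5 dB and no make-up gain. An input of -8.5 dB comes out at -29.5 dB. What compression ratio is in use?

Input overshoot = -8.5 − (-32.5) = 24 dB; output overshoot = -29.5 − (-32.5) = 3 dB.
Ratio = 24 / 3 = 8.

8:1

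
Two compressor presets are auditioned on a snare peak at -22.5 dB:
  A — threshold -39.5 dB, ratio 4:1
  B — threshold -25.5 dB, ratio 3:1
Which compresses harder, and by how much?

A, by 10.75 dB

A: overshoot 17 dB → output overshoot 4.25 dB → GR 12.75 dB.
B: overshoot 3 dB → output overshoot 1 dB → GR 2 dB.
A reduces 10.75 dB more.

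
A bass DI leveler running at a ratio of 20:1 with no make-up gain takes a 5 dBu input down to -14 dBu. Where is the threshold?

Gain reduction = 5 − (-14) = 19 dB; output overshoot = GR / (R − 1) = 19 / 19 = 1 dB.
Threshold = output − output overshoot = -14 − 1 = -15 dBu.

-15 dBu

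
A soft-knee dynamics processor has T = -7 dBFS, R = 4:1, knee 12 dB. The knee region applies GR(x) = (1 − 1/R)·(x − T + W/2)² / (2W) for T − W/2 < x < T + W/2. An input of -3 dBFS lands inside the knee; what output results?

x − T + W/2 = -3 − (-7) + 6 = 10.
GR = (1 − 1/4) × 10² / 24 = 0.75 × 100 / 24 = 3.125 dB.
Output = -3 − 3.125 = -6.125 dBFS.

-6.125 dBFS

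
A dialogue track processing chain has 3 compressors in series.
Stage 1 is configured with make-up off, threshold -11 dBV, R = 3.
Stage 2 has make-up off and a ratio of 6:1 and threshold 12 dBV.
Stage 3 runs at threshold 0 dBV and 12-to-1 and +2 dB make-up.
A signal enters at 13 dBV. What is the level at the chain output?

Stage 1: overshoot 24 dB → 24/3 = 8 dB → -3 dBV.
Stage 2: -3 dBV is at or below the 12 dBV threshold — no compression; output -3 dBV.
Stage 3: -3 dBV ≤ 0 dBV, so stage 3 doesn't engage; make-up brings it to -1 dBV.

-1 dBV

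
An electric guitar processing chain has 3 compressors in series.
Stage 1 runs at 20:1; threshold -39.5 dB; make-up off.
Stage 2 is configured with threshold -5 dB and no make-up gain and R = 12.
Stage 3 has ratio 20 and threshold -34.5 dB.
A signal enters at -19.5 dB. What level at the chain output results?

-38.5 dB

Stage 1: -19.5 dB is 20 dB over -39.5 dB; at 20:1 that becomes 1 dB over, giving -38.5 dB.
Stage 2: below threshold (-38.5 ≤ -5); passes unchanged; output -38.5 dB.
Stage 3: below threshold (-38.5 ≤ -34.5); passes unchanged; output -38.5 dB.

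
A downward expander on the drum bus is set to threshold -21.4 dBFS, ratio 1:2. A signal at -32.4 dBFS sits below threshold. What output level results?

-43.4 dBFS

The input is 11 dB below the -21.4 dBFS threshold.
A 1:2 expander multiplies undershoot by 2: 11 × 2 = 22 dB below threshold.
Output = -21.4 − 22 = -43.4 dBFS.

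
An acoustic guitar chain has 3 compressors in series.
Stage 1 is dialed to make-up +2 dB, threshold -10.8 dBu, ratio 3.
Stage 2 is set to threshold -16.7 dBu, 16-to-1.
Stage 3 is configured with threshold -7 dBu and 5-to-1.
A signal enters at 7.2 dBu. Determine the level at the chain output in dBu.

Stage 1: 18 dB above -10.8 dBu, reduced 3:1 to 6 dB above → -4.8 dBu; +2 dB make-up → -2.8 dBu.
Stage 2: -2.8 dBu is 13.9 dB over -16.7 dBu; at 16:1 that becomes 0.86875 dB over, giving -15.83125 dBu.
Stage 3: -15.83125 dBu is at or below the -7 dBu threshold — no compression; output -15.83125 dBu.

-15.83125 dBu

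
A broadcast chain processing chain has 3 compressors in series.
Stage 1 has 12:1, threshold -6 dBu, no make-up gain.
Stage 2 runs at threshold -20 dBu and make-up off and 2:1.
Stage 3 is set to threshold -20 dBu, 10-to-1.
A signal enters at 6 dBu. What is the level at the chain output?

-19.25 dBu

Stage 1: 6 dBu is 12 dB over -6 dBu; at 12:1 that becomes 1 dB over, giving -5 dBu.
Stage 2: -5 dBu is 15 dB over -20 dBu; at 2:1 that becomes 7.5 dB over, giving -12.5 dBu.
Stage 3: -12.5 dBu is 7.5 dB over -20 dBu; at 10:1 that becomes 0.75 dB over, giving -19.25 dBu.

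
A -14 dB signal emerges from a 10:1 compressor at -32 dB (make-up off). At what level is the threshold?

-34 dB

Input is 20 dB above T (since output overshoot × R = input overshoot: (-32 − T)·10 = -14 − T gives T = -34 dB).
Check: -34 + (-14 − (-34))/10 = -34 + 2 = -32 dB. ✓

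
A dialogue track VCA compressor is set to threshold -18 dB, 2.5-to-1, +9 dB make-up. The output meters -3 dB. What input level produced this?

-3 dB

Stripping the +9 dB make-up gives -12 dB at the gain stage.
Post-compression overshoot = -12 − (-18) = 6 dB.
Before 2.5:1 compression the overshoot was 6 × 2.5 = 15 dB, so input = -18 + 15 = -3 dB.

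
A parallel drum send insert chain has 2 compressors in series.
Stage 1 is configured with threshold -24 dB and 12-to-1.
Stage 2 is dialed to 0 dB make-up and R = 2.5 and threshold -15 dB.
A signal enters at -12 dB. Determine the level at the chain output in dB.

Stage 1: 12 dB above -24 dB, reduced 12:1 to 1 dB above → -23 dB.
Stage 2: below threshold (-23 ≤ -15); passes unchanged; output -23 dB.

-23 dB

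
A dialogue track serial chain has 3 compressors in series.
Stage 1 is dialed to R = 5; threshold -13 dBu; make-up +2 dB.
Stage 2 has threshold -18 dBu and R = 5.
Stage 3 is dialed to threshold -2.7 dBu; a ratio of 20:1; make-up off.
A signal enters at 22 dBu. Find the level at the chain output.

-15.2 dBu

Stage 1: overshoot 35 dB → 35/5 = 7 dB → -6 dBu; +2 dB make-up → -4 dBu.
Stage 2: -4 dBu is 14 dB over -18 dBu; at 5:1 that becomes 2.8 dB over, giving -15.2 dBu.
Stage 3: -15.2 dBu ≤ -2.7 dBu, so stage 3 doesn't engage; output -15.2 dBu.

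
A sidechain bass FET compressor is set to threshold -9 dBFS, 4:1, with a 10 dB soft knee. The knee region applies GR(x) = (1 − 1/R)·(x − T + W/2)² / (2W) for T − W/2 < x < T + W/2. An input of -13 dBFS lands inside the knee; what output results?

-13.0375 dBFS

x − T + W/2 = -13 − (-9) + 5 = 1.
GR = (1 − 1/4) × 1² / 20 = 0.75 × 1 / 20 = 0.0375 dB.
Output = -13 − 0.0375 = -13.0375 dBFS.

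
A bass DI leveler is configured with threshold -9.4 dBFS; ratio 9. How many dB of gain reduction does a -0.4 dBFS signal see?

8 dB

-0.4 dBFS exceeds the threshold by 9 dB.
After 9:1 compression the overshoot becomes 9/9 = 1 dB.
Gain reduction = 9 − 1 = 8 dB.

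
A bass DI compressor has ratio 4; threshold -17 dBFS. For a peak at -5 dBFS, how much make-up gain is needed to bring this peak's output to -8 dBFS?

Without make-up, output = threshold + overshoot/4 = -17 + 3 = -14 dBFS.
Gap to target: 6 dB.

6 dB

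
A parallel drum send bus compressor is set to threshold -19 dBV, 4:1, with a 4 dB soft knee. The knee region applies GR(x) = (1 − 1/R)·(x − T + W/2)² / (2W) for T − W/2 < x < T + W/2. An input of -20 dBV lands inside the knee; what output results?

-20.09375 dBV

x − T + W/2 = -20 − (-19) + 2 = 1.
GR = (1 − 1/4) × 1² / 8 = 0.75 × 1 / 8 = 0.09375 dB.
Output = -20 − 0.09375 = -20.09375 dBV.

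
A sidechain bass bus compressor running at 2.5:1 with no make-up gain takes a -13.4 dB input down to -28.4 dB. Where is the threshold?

Gain reduction = -13.4 − (-28.4) = 15 dB; output overshoot = GR / (R − 1) = 15 / 1.5 = 10 dB.
Threshold = output − output overshoot = -28.4 − 10 = -38.4 dB.

-38.4 dB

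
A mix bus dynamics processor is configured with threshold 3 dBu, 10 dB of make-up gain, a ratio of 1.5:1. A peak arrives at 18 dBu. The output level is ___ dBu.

23 dBu

Overshoot: 18 − 3 = 15 dB.
The 15 dB excess becomes 10 dB after 1.5:1 reduction.
That puts the output at 13 dBu; make-up adds 10 dB, giving 23 dBu.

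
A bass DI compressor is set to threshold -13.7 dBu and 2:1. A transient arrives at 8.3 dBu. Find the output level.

Overshoot: 8.3 − (-13.7) = 22 dB.
At 2:1 the overshoot is divided by 2, leaving 11 dB above threshold.
Output = -13.7 + 11 = -2.7 dBu.

-2.7 dBu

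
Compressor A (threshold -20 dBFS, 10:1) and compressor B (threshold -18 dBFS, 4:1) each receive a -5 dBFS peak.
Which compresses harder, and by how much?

A: 15 dB over, compressed to 1.5 dB over, so 13.5 dB of GR.
B: 13 dB over, compressed to 3.25 dB over, so 9.75 dB of GR.
A applies 3.75 dB more gain reduction.

A, by 3.75 dB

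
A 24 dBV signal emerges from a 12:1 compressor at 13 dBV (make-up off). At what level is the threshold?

Input is 12 dB above T (since output overshoot × R = input overshoot: (13 − T)·12 = 24 − T gives T = 12 dBV).
Check: 12 + (24 − 12)/12 = 12 + 1 = 13 dBV. ✓

12 dBV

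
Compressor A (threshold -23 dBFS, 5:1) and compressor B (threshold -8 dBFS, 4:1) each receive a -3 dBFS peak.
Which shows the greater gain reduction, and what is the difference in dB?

A, by 12.25 dB

A: GR = 20 − 20/5 = 16 dB.
B: GR = 5 − 5/4 = 3.75 dB.
A reduces 12.25 dB more.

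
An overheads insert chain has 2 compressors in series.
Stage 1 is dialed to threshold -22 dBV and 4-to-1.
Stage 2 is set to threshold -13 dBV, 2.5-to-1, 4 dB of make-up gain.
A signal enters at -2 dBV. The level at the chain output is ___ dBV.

Stage 1: 20 dB above -22 dBV, reduced 4:1 to 5 dB above → -17 dBV.
Stage 2: -17 dBV is at or below the -13 dBV threshold — no compression; make-up brings it to -13 dBV.

-13 dBV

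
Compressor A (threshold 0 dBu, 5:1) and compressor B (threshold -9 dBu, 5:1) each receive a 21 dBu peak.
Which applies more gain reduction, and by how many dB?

B, by 7.2 dB

A: 21 dB over, compressed to 4.2 dB over, so 16.8 dB of GR.
B: 30 dB over, compressed to 6 dB over, so 24 dB of GR.
Difference: 7.2 dB in favour of B.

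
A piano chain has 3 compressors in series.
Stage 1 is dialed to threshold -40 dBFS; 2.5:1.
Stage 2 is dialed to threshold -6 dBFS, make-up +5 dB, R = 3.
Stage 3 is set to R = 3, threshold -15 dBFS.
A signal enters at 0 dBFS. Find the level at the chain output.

Stage 1: 40 dB above -40 dBFS, reduced 2.5:1 to 16 dB above → -24 dBFS.
Stage 2: -24 dBFS ≤ -6 dBFS, so stage 2 doesn't engage; make-up brings it to -19 dBFS.
Stage 3: below threshold (-19 ≤ -15); passes unchanged; output -19 dBFS.

-19 dBFS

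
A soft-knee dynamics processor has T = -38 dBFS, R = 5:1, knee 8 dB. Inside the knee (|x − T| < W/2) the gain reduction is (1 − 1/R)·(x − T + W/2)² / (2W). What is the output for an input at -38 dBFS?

-38.8 dBFS

x − T + W/2 = -38 − (-38) + 4 = 4.
GR = (1 − 1/5) × 4² / 16 = 0.8 × 16 / 16 = 0.8 dB.
Output = -38 − 0.8 = -38.8 dBFS.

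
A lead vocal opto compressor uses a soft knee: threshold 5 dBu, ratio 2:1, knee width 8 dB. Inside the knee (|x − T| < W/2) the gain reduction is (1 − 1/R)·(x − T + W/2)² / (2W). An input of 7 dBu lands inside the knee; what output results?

x − T + W/2 = 7 − 5 + 4 = 6.
GR = (1 − 1/2) × 6² / 16 = 0.5 × 36 / 16 = 1.125 dB.
Output = 7 − 1.125 = 5.875 dBu.

5.875 dBu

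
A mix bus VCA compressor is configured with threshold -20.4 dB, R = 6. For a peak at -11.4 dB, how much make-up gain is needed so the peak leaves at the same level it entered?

Overshoot 9 dB → 9/6 = 1.5 dB after compression, so the compressed level is -20.4 + 1.5 = -18.9 dB.
Make-up = target − compressed = -11.4 − (-18.9) = 7.5 dB.

7.5 dB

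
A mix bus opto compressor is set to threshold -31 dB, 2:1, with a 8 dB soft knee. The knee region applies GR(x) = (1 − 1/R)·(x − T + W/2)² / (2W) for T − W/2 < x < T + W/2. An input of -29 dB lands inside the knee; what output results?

-30.125 dB

x − T + W/2 = -29 − (-31) + 4 = 6.
GR = (1 − 1/2) × 6² / 16 = 0.5 × 36 / 16 = 1.125 dB.
Output = -29 − 1.125 = -30.125 dB.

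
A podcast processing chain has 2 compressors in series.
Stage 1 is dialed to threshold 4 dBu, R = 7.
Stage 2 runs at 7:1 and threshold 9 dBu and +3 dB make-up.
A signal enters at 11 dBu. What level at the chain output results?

Stage 1: 11 dBu is 7 dB over 4 dBu; at 7:1 that becomes 1 dB over, giving 5 dBu.
Stage 2: below threshold (5 ≤ 9); passes unchanged; make-up brings it to 8 dBu.

8 dBu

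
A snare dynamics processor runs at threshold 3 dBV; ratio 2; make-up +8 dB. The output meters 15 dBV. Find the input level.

11 dBV

Remove make-up: 15 − 8 = 7 dBV.
The compressed level sits 7 − 3 = 4 dB over threshold.
Undo the ratio: input overshoot = 4 × 2 = 8 dB, giving input = 11 dBV.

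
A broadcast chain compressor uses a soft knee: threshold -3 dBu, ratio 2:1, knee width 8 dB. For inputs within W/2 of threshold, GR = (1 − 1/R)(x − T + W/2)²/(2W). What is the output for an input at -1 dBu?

-2.125 dBu

x − T + W/2 = -1 − (-3) + 4 = 6.
GR = (1 − 1/2) × 6² / 16 = 0.5 × 36 / 16 = 1.125 dB.
Output = -1 − 1.125 = -2.125 dBu.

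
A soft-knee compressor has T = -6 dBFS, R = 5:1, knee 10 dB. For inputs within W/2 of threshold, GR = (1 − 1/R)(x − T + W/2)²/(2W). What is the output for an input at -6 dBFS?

x − T + W/2 = -6 − (-6) + 5 = 5.
GR = (1 − 1/5) × 5² / 20 = 0.8 × 25 / 20 = 1 dB.
Output = -6 − 1 = -7 dBFS.

-7 dBFS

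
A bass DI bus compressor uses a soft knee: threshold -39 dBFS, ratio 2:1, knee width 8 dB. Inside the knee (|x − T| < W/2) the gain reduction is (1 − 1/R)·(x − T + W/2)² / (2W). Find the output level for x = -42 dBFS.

-42.03125 dBFS

x − T + W/2 = -42 − (-39) + 4 = 1.
GR = (1 − 1/2) × 1² / 16 = 0.5 × 1 / 16 = 0.03125 dB.
Output = -42 − 0.03125 = -42.03125 dBFS.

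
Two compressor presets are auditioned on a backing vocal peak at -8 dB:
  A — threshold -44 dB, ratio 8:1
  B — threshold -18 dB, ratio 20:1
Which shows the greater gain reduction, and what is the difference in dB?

A: overshoot 36 dB → output overshoot 4.5 dB → GR 31.5 dB.
B: overshoot 10 dB → output overshoot 0.5 dB → GR 9.5 dB.
A applies 22 dB more gain reduction.

A, by 22 dB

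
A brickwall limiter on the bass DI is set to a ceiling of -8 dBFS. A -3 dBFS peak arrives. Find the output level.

-8 dBFS

At ∞:1, everything above -8 dBFS is held at the ceiling.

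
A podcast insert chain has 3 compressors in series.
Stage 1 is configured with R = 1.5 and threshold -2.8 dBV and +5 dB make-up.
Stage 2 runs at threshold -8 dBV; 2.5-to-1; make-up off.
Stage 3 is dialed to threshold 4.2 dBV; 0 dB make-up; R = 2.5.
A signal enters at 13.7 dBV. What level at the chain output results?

0.48 dBV

Stage 1: overshoot 16.5 dB → 16.5/1.5 = 11 dB → 8.2 dBV; +5 dB make-up → 13.2 dBV.
Stage 2: 21.2 dB above -8 dBV, reduced 2.5:1 to 8.48 dB above → 0.48 dBV.
Stage 3: below threshold (0.48 ≤ 4.2); passes unchanged; output 0.48 dBV.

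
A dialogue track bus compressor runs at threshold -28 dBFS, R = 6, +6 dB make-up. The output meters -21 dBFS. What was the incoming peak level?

Stripping the +6 dB make-up gives -27 dBFS at the gain stage.
The compressed level sits -27 − (-28) = 1 dB over threshold.
Undo the ratio: input overshoot = 1 × 6 = 6 dB, giving input = -22 dBFS.

-22 dBFS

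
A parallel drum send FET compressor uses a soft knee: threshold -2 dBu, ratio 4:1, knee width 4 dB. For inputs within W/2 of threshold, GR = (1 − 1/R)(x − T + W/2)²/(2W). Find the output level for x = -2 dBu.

-2.375 dBu

x − T + W/2 = -2 − (-2) + 2 = 2.
GR = (1 − 1/4) × 2² / 8 = 0.75 × 4 / 8 = 0.375 dB.
Output = -2 − 0.375 = -2.375 dBu.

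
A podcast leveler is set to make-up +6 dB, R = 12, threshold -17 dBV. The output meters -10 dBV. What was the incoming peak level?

Stripping the +6 dB make-up gives -16 dBV at the gain stage.
Post-compression overshoot = -16 − (-17) = 1 dB.
Undo the ratio: input overshoot = 1 × 12 = 12 dB, giving input = -5 dBV.

-5 dBV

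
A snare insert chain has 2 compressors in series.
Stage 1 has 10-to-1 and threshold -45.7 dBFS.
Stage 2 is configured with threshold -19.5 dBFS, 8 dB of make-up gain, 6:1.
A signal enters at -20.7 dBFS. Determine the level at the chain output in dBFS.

-35.2 dBFS

Stage 1: -20.7 dBFS is 25 dB over -45.7 dBFS; at 10:1 that becomes 2.5 dB over, giving -43.2 dBFS.
Stage 2: below threshold (-43.2 ≤ -19.5); passes unchanged; make-up brings it to -35.2 dBFS.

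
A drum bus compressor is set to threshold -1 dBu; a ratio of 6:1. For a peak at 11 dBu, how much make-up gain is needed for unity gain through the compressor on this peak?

10 dB

The peak compresses to -1 + 12/6 = 1 dBu.
To reach 11 dBu requires 11 − 1 = 10 dB of make-up.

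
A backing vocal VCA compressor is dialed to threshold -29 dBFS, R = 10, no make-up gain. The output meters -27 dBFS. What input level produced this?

-9 dBFS

That's 2 dB above the -29 dBFS threshold.
Before 10:1 compression the overshoot was 2 × 10 = 20 dB, so input = -29 + 20 = -9 dBFS.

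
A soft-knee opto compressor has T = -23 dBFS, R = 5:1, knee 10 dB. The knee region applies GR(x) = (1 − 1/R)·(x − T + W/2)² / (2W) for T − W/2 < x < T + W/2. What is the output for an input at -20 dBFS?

x − T + W/2 = -20 − (-23) + 5 = 8.
GR = (1 − 1/5) × 8² / 20 = 0.8 × 64 / 20 = 2.56 dB.
Output = -20 − 2.56 = -22.56 dBFS.

-22.56 dBFS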